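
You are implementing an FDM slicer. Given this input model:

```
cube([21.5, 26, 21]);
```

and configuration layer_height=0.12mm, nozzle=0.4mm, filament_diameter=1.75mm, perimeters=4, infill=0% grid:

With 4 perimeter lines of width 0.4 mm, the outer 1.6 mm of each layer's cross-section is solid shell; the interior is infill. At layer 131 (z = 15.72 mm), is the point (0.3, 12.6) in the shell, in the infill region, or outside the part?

At z = 15.72 mm: the cube (footprint 21.5×26) is included at this height. Overall, the cross-section is a single solid region. The nearest boundary edge runs (0.00, 26.00)→(0.00, 0.00); distance from the point to it = 0.30 mm. The point is inside the cross-section, 0.30 mm from the nearest boundary — within the 1.6 mm shell band (4 × 0.4).

shell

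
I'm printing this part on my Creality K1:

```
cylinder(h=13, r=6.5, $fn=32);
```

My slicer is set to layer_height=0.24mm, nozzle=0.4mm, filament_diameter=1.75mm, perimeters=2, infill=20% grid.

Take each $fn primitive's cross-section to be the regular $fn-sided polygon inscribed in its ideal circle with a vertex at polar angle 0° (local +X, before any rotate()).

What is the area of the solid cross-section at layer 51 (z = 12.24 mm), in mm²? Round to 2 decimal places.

131.88 mm²

At z = 12.24 mm: the cylinder: section is a regular 32-gon, circumradius r=6.5 (area = (32/2)·6.500²·sin(360°/32) = 131.88 mm²). Overall, the cross-section is a single solid region. Net area = 131.88 mm².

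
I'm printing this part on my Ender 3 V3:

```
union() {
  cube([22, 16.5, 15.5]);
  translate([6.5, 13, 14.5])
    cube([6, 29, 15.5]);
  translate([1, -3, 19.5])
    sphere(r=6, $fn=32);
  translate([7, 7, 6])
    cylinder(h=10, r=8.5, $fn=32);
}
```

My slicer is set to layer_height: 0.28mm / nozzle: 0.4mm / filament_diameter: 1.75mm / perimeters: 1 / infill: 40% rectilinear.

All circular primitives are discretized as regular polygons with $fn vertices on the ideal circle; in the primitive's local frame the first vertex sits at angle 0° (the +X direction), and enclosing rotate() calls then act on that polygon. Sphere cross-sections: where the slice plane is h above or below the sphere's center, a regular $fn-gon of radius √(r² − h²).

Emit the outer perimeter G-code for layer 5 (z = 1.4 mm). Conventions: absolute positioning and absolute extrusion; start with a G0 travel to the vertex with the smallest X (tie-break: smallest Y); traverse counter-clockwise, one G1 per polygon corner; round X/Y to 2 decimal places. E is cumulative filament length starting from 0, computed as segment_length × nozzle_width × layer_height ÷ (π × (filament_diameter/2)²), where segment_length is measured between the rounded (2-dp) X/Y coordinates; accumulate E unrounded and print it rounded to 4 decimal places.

At z = 1.4 mm: the cube (footprint 22×16.5) is included at this height; the cube at (6.5, 13) is not intersected at this z (z outside [14.5, 30]); the sphere at (1, -3) does not reach this height (|z−center|=18.100 > r=6); the cylinder at (7, 7) is absent (z outside [6, 16]); Merging all regions: only the 22×16.5 cube is present, so the union is just that shape — 1 connected region. The outline is a single polygon with 4 vertices. Extrusion per mm of travel: 0.4 × 0.28 / (π × 0.875²) = 0.046564. Accumulating E over each segment gives final E = 3.5854.

G0 X0.00 Y0.00 Z1.40
G1 X22.00 Y0.00 E1.0244
G1 X22.00 Y16.50 E1.7927
G1 X0.00 Y16.50 E2.8171
G1 X0.00 Y0.00 E3.5854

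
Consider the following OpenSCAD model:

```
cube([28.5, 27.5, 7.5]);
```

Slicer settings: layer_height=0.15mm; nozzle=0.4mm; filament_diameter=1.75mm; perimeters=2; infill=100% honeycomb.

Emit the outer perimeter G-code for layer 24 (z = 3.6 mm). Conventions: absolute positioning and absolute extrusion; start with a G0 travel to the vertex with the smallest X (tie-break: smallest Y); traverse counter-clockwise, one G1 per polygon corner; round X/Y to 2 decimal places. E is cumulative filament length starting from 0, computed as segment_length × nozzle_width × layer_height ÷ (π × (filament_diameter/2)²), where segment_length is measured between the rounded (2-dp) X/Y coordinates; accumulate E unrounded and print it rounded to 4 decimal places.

At z = 3.6 mm: the cube is present — its section is the full 28.5×27.5 rectangle. The outline is a single polygon with 4 vertices. Extrusion per mm of travel: 0.4 × 0.15 / (π × 0.875²) = 0.024945. Accumulating E over each segment gives final E = 2.7939.

G0 X0.00 Y0.00 Z3.60
G1 X28.50 Y0.00 E0.7109
G1 X28.50 Y27.50 E1.3969
G1 X0.00 Y27.50 E2.1079
G1 X0.00 Y0.00 E2.7939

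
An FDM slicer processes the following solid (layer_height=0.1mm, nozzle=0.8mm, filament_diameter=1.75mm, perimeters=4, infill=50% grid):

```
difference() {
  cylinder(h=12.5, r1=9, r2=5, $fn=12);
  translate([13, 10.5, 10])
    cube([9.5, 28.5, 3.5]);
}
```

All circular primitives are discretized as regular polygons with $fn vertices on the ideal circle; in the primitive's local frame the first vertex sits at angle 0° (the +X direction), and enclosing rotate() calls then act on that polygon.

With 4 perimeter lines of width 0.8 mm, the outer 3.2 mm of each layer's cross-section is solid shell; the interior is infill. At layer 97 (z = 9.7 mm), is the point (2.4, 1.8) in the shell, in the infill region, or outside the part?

shell

At z = 9.7 mm: the cone (r1=9→r2=5) has section circumradius 5.896 here — a regular 12-gon; the cube at (13, 10.5) does not reach this height (z outside [10, 13.5]); Taking the first minus the rest: none of the subtracted shapes is present at this height, so the cone is unchanged — 1 connected region. Overall, the cross-section is a single solid region. The nearest boundary edge runs (5.11, 2.95)→(2.95, 5.11); distance from the point to it = 2.73 mm. The point is inside the cross-section, 2.73 mm from the nearest boundary — within the 3.2 mm shell band (4 × 0.8).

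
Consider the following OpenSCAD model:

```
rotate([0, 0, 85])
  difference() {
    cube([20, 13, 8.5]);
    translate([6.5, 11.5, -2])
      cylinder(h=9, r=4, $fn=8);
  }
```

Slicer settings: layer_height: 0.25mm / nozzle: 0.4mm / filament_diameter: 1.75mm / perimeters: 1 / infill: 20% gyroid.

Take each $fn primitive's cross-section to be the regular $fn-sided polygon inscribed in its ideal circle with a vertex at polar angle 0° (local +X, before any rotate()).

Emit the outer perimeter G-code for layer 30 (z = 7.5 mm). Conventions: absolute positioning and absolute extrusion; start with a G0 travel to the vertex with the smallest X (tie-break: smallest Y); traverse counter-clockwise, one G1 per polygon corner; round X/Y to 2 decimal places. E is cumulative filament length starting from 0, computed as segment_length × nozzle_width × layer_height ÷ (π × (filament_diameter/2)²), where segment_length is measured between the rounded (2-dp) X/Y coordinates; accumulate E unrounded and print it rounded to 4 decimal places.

G0 X-12.95 Y1.13 Z7.50
G1 X0.00 Y0.00 E0.5404
G1 X1.74 Y19.92 E1.3718
G1 X-11.21 Y21.06 E1.9123
G1 X-12.95 Y1.13 E2.7440

At z = 7.5 mm: the cube is present — its section is the full 20×13 rectangle; the cylinder at (6.5, 11.5) is not intersected at this z (z outside [-2, 7]); After the difference (first − rest): none of the subtracted shapes is present at this height, so the 20×13 cube is unchanged — 1 connected region; (whole slice rotated 85° about Z — lengths, areas and connectivity unchanged). The outline is a single polygon with 4 vertices. Extrusion per mm of travel: 0.4 × 0.25 / (π × 0.875²) = 0.041575. Accumulating E over each segment gives final E = 2.7440.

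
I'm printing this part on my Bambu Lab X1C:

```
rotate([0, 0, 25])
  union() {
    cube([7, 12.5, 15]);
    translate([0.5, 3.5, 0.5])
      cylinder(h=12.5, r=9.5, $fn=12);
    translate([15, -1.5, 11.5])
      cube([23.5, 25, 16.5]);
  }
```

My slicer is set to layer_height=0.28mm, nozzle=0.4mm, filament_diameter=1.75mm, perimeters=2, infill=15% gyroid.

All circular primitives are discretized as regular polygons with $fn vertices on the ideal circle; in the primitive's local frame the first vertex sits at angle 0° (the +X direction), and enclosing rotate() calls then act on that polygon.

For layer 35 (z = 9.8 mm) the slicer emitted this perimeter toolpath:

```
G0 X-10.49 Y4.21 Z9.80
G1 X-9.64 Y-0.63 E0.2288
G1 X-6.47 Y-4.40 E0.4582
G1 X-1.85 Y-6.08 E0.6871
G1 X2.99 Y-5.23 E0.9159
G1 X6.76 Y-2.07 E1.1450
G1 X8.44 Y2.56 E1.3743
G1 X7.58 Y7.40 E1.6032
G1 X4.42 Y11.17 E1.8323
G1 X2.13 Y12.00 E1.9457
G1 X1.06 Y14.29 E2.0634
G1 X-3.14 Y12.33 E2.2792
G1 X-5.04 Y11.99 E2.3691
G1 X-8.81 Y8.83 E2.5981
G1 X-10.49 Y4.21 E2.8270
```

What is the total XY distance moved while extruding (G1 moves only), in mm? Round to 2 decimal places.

60.71 mm

Sum the Euclidean lengths of each G1 segment: total = 60.71 mm.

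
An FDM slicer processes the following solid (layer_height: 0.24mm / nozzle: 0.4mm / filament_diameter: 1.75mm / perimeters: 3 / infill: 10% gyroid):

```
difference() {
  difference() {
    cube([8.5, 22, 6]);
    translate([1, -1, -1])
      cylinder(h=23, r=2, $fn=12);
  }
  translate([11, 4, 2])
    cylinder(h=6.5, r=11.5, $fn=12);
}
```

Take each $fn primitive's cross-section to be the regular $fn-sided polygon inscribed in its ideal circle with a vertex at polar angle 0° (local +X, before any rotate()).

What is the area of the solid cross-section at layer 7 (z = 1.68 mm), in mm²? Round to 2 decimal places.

185.00 mm²

At z = 1.68 mm: the cube is present — its section is the full 8.5×22 rectangle (area 187.00 mm²); the r=2 cylinder at (1, -1) gives a regular 12-gon of circumradius 2 (constant along its height) (area = (12/2)·2.000²·sin(360°/12) = 12.00 mm²); Subtracting the remaining from the first: starting from the 8.5×22 cube (187.00 mm²), the r=2 cylinder at (1, -1) partially overlaps it — only the 2.00 mm² overlap (of its 12.00 mm²) is removed, clipping the outline — area = 185.00 mm²; the cylinder at (11, 4) is not intersected at this z (z outside [2, 8.5]); After the difference (first − rest): none of the subtracted shapes is present at this height, so the result so far is unchanged — area = 185.00 mm². Overall, the cross-section is a single solid region. Net area = 185.00 mm².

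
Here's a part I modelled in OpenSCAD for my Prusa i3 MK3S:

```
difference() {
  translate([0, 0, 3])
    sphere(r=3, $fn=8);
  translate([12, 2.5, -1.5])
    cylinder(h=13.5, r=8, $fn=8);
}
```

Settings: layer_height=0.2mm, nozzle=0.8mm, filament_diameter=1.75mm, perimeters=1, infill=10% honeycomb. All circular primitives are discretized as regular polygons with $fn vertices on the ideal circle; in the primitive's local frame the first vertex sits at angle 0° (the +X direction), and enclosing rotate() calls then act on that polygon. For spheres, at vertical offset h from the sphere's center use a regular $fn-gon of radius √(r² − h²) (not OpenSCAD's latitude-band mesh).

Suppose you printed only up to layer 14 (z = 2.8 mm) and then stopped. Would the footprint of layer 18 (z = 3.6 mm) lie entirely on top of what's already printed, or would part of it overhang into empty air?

Compare the two slices. At z = 2.8: the sphere: section is a regular 8-gon, circumradius = √(r²−h²) = √(3²−0.2²) = 2.993 (area = (8/2)·2.993²·sin(360°/8) = 25.34 mm²); the r=8 cylinder at (12, 2.5) gives a regular 8-gon of circumradius 8 (constant along its height) (area = (8/2)·8.000²·sin(360°/8) = 181.02 mm²); Subtracting the remaining from the first: starting from the r=3 sphere (25.34 mm²), the r=8 cylinder at (12, 2.5) misses the remaining region (no effect) — area = 25.34 mm². At z = 3.6: the r=3 sphere slices to a regular 8-gon of circumradius 2.939 (√(r²−h²) with h=0.6 from center) (area = (8/2)·2.939²·sin(360°/8) = 24.44 mm²); the r=8 cylinder at (12, 2.5) contributes a regular 8-gon of circumradius 8 (area = (8/2)·8.000²·sin(360°/8) = 181.02 mm²); After the difference (first − rest): starting from the r=3 sphere (24.44 mm²), the r=8 cylinder at (12, 2.5) misses the remaining region (no effect) — area = 24.44 mm². Checking containment: the cross-section at z = 3.6 is a subset of the cross-section at z = 2.8.

entirely on top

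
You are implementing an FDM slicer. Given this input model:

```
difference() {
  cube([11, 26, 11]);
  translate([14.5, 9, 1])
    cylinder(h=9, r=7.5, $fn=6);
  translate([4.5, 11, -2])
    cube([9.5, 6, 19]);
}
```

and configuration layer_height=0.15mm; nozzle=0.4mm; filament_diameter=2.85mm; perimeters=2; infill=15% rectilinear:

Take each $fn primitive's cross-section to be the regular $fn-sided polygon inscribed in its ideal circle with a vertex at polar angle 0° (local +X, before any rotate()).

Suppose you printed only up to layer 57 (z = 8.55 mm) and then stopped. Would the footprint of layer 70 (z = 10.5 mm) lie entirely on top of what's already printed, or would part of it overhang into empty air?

part overhangs

Compare the two slices. At z = 8.55: the cube is present — its section is the full 11×26 rectangle (area 286.00 mm²); the r=7.5 cylinder at (14.5, 9) contributes a regular 6-gon of circumradius 7.5 (area = (6/2)·7.500²·sin(360°/6) = 146.14 mm²); the cube at (4.5, 11) (footprint 9.5×6) is included at this height (area 57.00 mm²); Taking the first minus the rest: starting from the 11×26 cube (286.00 mm²), the r=7.5 cylinder at (14.5, 9) partially overlaps it — only the 27.60 mm² overlap (of its 146.14 mm²) is removed, clipping the outline; the 9.5×6 cube at (4.5, 11) partially overlaps it — only the 32.04 mm² overlap (of its 57.00 mm²) is removed, clipping the outline — area = 226.35 mm². At z = 10.5: the cube is present — its section is the full 11×26 rectangle (area 286.00 mm²); the cylinder at (14.5, 9) is absent (z outside [1, 10]); the 9.5×6 cube at (4.5, 11) contributes its full rectangle (area 57.00 mm²); Taking the first minus the rest: starting from the 11×26 cube (286.00 mm²), the 9.5×6 cube at (4.5, 11) partially overlaps it — only the 39.00 mm² overlap (of its 57.00 mm²) is removed, clipping the outline — area = 247.00 mm². Checking containment: at z = 10.5 the cross-section extends beyond the z = 8.55 cross-section by about 20.65 mm².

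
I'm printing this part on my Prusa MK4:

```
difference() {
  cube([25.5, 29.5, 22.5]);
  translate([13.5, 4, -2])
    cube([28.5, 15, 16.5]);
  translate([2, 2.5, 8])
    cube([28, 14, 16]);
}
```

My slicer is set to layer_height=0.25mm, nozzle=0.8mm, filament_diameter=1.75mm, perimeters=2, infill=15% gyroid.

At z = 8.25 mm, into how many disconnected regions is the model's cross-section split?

At z = 8.25 mm: the cube (footprint 25.5×29.5) is included at this height; the cube at (13.5, 4) is present — its section is the full 28.5×15 rectangle; the 28×14 cube at (2, 2.5) contributes its full rectangle; Subtracting the remaining from the first: starting from the 25.5×29.5 cube, the 28.5×15 cube at (13.5, 4) partially overlaps it — only the 180.00 mm² overlap (of its 427.50 mm²) is removed, clipping the outline; the 28×14 cube at (2, 2.5) partially overlaps it — only the 179.00 mm² overlap (of its 392.00 mm²) is removed, clipping the outline — 1 connected region. The result has 1 disconnected region.

1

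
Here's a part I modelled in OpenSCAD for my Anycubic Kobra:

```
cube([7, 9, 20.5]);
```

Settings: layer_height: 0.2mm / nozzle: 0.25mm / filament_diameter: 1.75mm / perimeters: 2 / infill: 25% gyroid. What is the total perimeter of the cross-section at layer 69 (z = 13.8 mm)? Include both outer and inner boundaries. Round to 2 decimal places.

32.00 mm

At z = 13.8 mm: the cube (footprint 7×9) is included at this height (perimeter 32.00 mm). Overall, the cross-section is a single solid region. Total boundary length (outer) = 32.00 mm.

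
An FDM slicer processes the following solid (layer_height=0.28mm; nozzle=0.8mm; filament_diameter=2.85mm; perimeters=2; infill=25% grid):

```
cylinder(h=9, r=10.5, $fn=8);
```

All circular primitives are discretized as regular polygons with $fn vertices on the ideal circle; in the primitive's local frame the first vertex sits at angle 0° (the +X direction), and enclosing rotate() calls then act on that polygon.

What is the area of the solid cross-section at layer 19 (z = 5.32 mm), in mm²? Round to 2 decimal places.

311.83 mm²

At z = 5.32 mm: the r=10.5 cylinder contributes a regular 8-gon of circumradius 10.5 (area = (8/2)·10.500²·sin(360°/8) = 311.83 mm²). Overall, the cross-section is a single solid region. Net area = 311.83 mm².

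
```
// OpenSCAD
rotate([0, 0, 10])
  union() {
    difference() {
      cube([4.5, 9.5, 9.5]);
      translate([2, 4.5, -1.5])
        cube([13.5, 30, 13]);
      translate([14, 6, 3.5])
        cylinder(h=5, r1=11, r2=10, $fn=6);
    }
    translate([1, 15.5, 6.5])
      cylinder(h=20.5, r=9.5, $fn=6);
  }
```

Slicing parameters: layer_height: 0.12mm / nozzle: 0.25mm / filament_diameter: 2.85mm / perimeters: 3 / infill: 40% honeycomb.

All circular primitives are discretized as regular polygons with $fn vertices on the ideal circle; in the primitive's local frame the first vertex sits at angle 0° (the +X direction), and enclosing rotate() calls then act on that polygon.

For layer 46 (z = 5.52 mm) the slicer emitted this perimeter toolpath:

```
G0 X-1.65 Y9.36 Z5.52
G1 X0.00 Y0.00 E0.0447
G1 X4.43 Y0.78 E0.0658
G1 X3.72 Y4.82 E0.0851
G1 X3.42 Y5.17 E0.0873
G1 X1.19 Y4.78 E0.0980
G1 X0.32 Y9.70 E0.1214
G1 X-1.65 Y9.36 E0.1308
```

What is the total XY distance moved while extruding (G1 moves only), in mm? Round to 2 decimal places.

Sum the Euclidean lengths of each G1 segment: total = 27.82 mm.

27.82 mm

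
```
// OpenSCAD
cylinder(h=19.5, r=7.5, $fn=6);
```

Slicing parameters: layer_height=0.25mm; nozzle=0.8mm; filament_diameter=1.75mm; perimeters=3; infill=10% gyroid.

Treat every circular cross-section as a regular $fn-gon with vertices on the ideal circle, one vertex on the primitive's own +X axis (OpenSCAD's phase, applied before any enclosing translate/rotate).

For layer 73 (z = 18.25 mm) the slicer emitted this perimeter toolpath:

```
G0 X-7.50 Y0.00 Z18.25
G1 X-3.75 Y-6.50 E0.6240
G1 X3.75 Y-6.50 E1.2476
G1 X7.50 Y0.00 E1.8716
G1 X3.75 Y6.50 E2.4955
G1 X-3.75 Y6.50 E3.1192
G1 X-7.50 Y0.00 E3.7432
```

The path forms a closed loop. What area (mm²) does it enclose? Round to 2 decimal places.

146.25 mm²

Apply the shoelace formula to the sequence of (X, Y) vertices; enclosed area = 146.25 mm².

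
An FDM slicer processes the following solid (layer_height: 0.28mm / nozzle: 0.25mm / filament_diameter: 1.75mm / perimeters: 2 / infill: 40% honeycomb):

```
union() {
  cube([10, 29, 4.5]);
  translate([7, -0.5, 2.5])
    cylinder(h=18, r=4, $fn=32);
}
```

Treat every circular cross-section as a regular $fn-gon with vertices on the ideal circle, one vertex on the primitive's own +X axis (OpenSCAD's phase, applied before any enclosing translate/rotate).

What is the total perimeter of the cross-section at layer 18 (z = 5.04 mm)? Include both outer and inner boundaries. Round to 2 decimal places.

At z = 5.04 mm: the cube does not reach this height (z outside [0, 4.5]); the r=4 cylinder at (7, -0.5) gives a regular 32-gon of circumradius 4 (constant along its height) (perimeter = 2·32·4.000·sin(180°/32) = 25.09 mm); Combining (union): only the r=4 cylinder at (7, -0.5) is present, so the union is just that shape — boundary = 25.09 mm. Overall, the cross-section is a single solid region. Total boundary length (outer) = 25.09 mm.

25.09 mm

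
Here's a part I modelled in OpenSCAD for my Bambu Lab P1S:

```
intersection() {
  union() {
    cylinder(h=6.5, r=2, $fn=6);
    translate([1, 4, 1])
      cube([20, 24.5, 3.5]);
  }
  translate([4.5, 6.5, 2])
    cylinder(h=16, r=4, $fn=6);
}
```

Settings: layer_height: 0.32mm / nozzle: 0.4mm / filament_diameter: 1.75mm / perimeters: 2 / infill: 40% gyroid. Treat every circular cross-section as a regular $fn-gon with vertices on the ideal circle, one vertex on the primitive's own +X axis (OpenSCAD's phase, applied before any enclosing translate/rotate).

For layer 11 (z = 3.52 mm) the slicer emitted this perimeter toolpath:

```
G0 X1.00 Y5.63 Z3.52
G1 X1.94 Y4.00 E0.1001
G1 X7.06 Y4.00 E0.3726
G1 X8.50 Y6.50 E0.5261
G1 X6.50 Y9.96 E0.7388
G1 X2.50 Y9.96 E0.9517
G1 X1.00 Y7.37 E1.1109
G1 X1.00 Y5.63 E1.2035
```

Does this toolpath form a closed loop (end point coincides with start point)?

Start point (G0): (1.00, 5.63). End point (last G1): the path returns to the start — closed.

yes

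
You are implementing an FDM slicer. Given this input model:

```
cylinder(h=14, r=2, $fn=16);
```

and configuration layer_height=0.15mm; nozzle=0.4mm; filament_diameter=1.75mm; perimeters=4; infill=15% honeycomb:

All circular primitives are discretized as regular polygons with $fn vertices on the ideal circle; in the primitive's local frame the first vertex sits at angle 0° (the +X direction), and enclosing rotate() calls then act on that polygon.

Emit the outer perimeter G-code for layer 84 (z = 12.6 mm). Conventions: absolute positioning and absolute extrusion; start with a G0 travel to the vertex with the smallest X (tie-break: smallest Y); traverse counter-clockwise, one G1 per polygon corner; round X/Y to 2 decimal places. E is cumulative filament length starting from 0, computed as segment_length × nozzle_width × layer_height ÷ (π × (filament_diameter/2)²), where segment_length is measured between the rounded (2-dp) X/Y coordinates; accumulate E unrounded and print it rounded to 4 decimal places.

G0 X-2.00 Y0.00 Z12.60
G1 X-1.85 Y-0.77 E0.0196
G1 X-1.41 Y-1.41 E0.0389
G1 X-0.77 Y-1.85 E0.0583
G1 X0.00 Y-2.00 E0.0779
G1 X0.77 Y-1.85 E0.0975
G1 X1.41 Y-1.41 E0.1168
G1 X1.85 Y-0.77 E0.1362
G1 X2.00 Y0.00 E0.1558
G1 X1.85 Y0.77 E0.1753
G1 X1.41 Y1.41 E0.1947
G1 X0.77 Y1.85 E0.2141
G1 X0.00 Y2.00 E0.2337
G1 X-0.77 Y1.85 E0.2532
G1 X-1.41 Y1.41 E0.2726
G1 X-1.85 Y0.77 E0.2920
G1 X-2.00 Y0.00 E0.3115

At z = 12.6 mm: the r=2 cylinder gives a regular 16-gon of circumradius 2 (constant along its height). The outline is a single polygon with 16 vertices. Extrusion per mm of travel: 0.4 × 0.15 / (π × 0.875²) = 0.024945. Accumulating E over each segment gives final E = 0.3115.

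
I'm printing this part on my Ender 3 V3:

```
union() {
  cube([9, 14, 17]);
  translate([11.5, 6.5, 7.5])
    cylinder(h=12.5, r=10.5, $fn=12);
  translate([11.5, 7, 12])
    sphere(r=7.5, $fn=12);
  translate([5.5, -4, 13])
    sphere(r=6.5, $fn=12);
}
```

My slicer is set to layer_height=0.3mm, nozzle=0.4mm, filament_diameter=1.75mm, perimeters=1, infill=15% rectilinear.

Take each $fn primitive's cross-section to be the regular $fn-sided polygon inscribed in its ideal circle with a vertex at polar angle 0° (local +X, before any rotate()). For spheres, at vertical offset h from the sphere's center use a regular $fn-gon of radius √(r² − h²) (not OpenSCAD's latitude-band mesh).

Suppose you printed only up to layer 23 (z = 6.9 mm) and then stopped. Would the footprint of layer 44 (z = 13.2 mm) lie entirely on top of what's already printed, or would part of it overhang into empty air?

Compare the two slices. At z = 6.9: the cube (footprint 9×14) is included at this height (area 126.00 mm²); the cylinder at (11.5, 6.5) is not intersected at this z (z outside [7.5, 20]); the r=7.5 sphere at (11.5, 7) contributes a regular 12-gon of circumradius √(7.5²−5.1²) = 5.499 (area = (12/2)·5.499²·sin(360°/12) = 90.72 mm²); the r=6.5 sphere at (5.5, -4) contributes a regular 12-gon of circumradius √(6.5²−6.1²) = 2.245 (area = (12/2)·2.245²·sin(360°/12) = 15.12 mm²); Taking the union: the regions partially overlap — summed areas 231.84 mm² minus the doubly-counted overlap 19.54 mm² gives 212.30 mm² — area = 212.30 mm². At z = 13.2: the cube is present — its section is the full 9×14 rectangle (area 126.00 mm²); the r=10.5 cylinder at (11.5, 6.5) contributes a regular 12-gon of circumradius 10.5 (area = (12/2)·10.500²·sin(360°/12) = 330.75 mm²); the sphere at (11.5, 7): section is a regular 12-gon, circumradius = √(r²−h²) = √(7.5²−1.2²) = 7.403 (area = (12/2)·7.403²·sin(360°/12) = 164.43 mm²); the r=6.5 sphere at (5.5, -4) slices to a regular 12-gon of circumradius 6.497 (√(r²−h²) with h=0.2 from center) (area = (12/2)·6.497²·sin(360°/12) = 126.63 mm²); Taking the union: the regions partially overlap — summed areas 747.81 mm² minus the doubly-counted overlap 297.13 mm² gives 450.68 mm² — area = 450.68 mm². Checking containment: at z = 13.2 the cross-section extends beyond the z = 6.9 cross-section by about 238.38 mm².

part overhangs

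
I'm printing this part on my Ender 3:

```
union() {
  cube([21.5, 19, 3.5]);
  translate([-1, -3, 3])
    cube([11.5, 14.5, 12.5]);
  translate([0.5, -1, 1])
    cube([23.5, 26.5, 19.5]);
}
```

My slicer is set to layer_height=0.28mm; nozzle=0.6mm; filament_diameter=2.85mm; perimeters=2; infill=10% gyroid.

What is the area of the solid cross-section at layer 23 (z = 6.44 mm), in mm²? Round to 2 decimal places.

664.50 mm²

At z = 6.44 mm: the cube is not intersected at this z (z outside [0, 3.5]); the cube at (-1, -3) (footprint 11.5×14.5) is included at this height (area 166.75 mm²); the cube at (0.5, -1) is present — its section is the full 23.5×26.5 rectangle (area 622.75 mm²); Taking the union: the regions partially overlap — summed areas 789.50 mm² minus the doubly-counted overlap 125.00 mm² gives 664.50 mm² — area = 664.50 mm². Overall, the cross-section is a single solid region. Net area = 664.50 mm².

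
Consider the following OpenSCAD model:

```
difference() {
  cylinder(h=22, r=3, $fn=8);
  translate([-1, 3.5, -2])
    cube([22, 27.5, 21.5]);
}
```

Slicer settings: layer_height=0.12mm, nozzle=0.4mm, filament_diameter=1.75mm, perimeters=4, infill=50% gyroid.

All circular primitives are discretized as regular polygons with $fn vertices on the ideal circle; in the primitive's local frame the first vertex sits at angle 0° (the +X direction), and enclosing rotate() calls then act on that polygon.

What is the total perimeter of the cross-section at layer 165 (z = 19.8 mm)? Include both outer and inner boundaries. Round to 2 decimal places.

At z = 19.8 mm: the cylinder: section is a regular 8-gon, circumradius r=3 (perimeter = 2·8·3.000·sin(180°/8) = 18.37 mm); the cube at (-1, 3.5) is not intersected at this z (z outside [-2, 19.5]); After the difference (first − rest): none of the subtracted shapes is present at this height, so the r=3 cylinder is unchanged — boundary = 18.37 mm. Overall, the cross-section is a single solid region. Total boundary length (outer) = 18.37 mm.

18.37 mm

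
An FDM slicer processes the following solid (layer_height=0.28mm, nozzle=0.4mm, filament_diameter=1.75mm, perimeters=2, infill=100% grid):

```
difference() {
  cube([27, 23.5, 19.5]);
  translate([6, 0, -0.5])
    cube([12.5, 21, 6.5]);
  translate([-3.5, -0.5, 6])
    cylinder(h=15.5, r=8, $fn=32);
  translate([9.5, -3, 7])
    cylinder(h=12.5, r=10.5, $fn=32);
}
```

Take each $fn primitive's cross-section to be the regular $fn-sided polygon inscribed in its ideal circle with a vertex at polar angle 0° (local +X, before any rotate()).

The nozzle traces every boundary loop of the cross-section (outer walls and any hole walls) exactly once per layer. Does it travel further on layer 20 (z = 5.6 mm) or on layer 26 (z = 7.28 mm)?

layer 20 (z = 5.6 mm)

Layer 20 (z = 5.6): the cube (footprint 27×23.5) is included at this height (perimeter 101.00 mm); the 12.5×21 cube at (6, 0) contributes its full rectangle (perimeter 67.00 mm); the cylinder at (-3.5, -0.5) is absent (z outside [6, 21.5]); the cylinder at (9.5, -3) is not intersected at this z (z outside [7, 19.5]); Taking the first minus the rest: starting from the 27×23.5 cube, the 12.5×21 cube at (6, 0) lies inside it touching the edge (removes its full 262.50 mm²) — boundary = 143.00 mm. So its perimeter = 143.00 mm. Layer 26 (z = 7.28): the cube is present — its section is the full 27×23.5 rectangle (perimeter 101.00 mm); the cube at (6, 0) is absent (z outside [-0.5, 6]); the r=8 cylinder at (-3.5, -0.5) contributes a regular 32-gon of circumradius 8 (perimeter = 2·32·8.000·sin(180°/32) = 50.18 mm); the r=10.5 cylinder at (9.5, -3) contributes a regular 32-gon of circumradius 10.5 (perimeter = 2·32·10.500·sin(180°/32) = 65.87 mm); Taking the first minus the rest: starting from the 27×23.5 cube, the r=8 cylinder at (-3.5, -0.5) partially overlaps it — only the 20.72 mm² overlap (of its 199.77 mm²) is removed, clipping the outline; the r=10.5 cylinder at (9.5, -3) partially overlaps it — only the 95.31 mm² overlap (of its 344.14 mm²) is removed, clipping the outline — boundary = 99.11 mm. So its perimeter = 99.11 mm. Layer 20 is larger (143.00 vs 99.11 mm).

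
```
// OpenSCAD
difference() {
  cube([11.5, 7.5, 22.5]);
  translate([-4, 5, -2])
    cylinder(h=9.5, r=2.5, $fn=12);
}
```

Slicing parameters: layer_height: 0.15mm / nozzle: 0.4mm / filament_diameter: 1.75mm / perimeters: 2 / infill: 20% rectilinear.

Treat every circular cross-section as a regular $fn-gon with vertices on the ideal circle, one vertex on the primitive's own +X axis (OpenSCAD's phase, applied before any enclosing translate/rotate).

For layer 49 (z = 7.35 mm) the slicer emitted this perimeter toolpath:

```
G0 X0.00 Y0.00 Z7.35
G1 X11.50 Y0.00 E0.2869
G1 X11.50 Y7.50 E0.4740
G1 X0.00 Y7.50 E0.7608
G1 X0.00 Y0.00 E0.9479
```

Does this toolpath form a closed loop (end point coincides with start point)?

yes

Start point (G0): (0.00, 0.00). End point (last G1): the path returns to the start — closed.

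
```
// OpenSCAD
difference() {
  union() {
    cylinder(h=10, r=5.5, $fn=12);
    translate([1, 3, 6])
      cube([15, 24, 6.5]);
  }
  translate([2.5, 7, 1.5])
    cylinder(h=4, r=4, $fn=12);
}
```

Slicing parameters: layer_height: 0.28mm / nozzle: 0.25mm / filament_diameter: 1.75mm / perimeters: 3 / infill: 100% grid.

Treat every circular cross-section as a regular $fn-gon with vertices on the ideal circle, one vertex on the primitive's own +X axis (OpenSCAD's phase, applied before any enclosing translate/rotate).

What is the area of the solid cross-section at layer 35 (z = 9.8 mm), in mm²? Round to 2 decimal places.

At z = 9.8 mm: the r=5.5 cylinder gives a regular 12-gon of circumradius 5.5 (constant along its height) (area = (12/2)·5.500²·sin(360°/12) = 90.75 mm²); the cube at (1, 3) is present — its section is the full 15×24 rectangle (area 360.00 mm²); Taking the union: the regions partially overlap — summed areas 450.75 mm² minus the doubly-counted overlap 5.05 mm² gives 445.70 mm² — area = 445.70 mm²; the cylinder at (2.5, 7) is not intersected at this z (z outside [1.5, 5.5]); Taking the first minus the rest: none of the subtracted shapes is present at this height, so the result so far is unchanged — area = 445.70 mm². Overall, the cross-section is a single solid region. Net area = 445.70 mm².

445.70 mm²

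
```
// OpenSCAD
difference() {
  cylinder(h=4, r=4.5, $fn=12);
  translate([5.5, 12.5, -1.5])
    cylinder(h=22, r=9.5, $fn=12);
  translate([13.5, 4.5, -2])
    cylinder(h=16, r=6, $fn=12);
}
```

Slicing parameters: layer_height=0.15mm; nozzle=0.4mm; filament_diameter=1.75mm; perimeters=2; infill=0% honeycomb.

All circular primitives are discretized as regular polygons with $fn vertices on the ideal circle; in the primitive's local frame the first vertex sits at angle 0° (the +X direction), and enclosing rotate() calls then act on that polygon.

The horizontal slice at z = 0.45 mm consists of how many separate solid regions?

1

At z = 0.45 mm: the r=4.5 cylinder gives a regular 12-gon of circumradius 4.5 (constant along its height); the r=9.5 cylinder at (5.5, 12.5) gives a regular 12-gon of circumradius 9.5 (constant along its height); the cylinder at (13.5, 4.5): section is a regular 12-gon, circumradius r=6; After the difference (first − rest): starting from the r=4.5 cylinder, the r=9.5 cylinder at (5.5, 12.5) partially overlaps it — only the 0.04 mm² overlap (of its 270.75 mm²) is removed, clipping the outline; the r=6 cylinder at (13.5, 4.5) misses the remaining region (no effect) — 1 connected region. The result has 1 disconnected region.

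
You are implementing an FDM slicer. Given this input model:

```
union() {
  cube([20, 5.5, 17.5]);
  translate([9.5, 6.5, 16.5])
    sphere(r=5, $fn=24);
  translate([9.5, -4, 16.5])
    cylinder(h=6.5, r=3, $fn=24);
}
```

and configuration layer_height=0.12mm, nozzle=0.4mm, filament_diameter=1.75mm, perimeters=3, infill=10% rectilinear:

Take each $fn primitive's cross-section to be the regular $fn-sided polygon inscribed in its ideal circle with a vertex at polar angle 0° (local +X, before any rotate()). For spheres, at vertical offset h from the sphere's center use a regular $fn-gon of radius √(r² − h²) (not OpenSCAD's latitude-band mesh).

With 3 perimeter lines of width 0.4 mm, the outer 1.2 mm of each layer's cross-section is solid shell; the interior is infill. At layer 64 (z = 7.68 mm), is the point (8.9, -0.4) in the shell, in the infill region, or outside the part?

At z = 7.68 mm: the cube is present — its section is the full 20×5.5 rectangle; the sphere at (9.5, 6.5) is not intersected at this z (|z−center|=8.820 > r=5); the cylinder at (9.5, -4) is absent (z outside [16.5, 23]); Taking the union: only the 20×5.5 cube is present, so the union is just that shape — 1 connected region. Overall, the cross-section is a single solid region. The nearest boundary edge runs (0.00, 0.00)→(20.00, 0.00); distance from the point to it = 0.40 mm. The point is not inside any of the regions above, so it lies outside the cross-section (0.40 mm from the nearest boundary).

outside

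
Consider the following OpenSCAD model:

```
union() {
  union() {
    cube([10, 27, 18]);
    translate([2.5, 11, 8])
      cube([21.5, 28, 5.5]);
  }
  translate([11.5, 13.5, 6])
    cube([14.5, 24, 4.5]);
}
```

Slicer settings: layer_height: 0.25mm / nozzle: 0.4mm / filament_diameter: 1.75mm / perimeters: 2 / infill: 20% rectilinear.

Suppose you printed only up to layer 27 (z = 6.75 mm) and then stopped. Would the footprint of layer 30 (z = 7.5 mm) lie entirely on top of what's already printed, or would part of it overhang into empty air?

entirely on top

Compare the two slices. At z = 6.75: the cube (footprint 10×27) is included at this height (area 270.00 mm²); the cube at (2.5, 11) is absent (z outside [8, 13.5]); Combining (union): only the 10×27 cube is present, so the union is just that shape — area = 270.00 mm²; the cube at (11.5, 13.5) (footprint 14.5×24) is included at this height (area 348.00 mm²); Taking the union: the 2 present regions are separate (no shared area or edge), so areas and boundary lengths simply add and each stays a separate island — area = 618.00 mm². At z = 7.5: the cube (footprint 10×27) is included at this height (area 270.00 mm²); the cube at (2.5, 11) is absent (z outside [8, 13.5]); Merging all regions: only the 10×27 cube is present, so the union is just that shape — area = 270.00 mm²; the cube at (11.5, 13.5) is present — its section is the full 14.5×24 rectangle (area 348.00 mm²); Combining (union): the 2 present regions are separate (no shared area or edge), so areas and boundary lengths simply add and each stays a separate island — area = 618.00 mm². Checking containment: the cross-section at z = 7.5 is a subset of the cross-section at z = 6.75.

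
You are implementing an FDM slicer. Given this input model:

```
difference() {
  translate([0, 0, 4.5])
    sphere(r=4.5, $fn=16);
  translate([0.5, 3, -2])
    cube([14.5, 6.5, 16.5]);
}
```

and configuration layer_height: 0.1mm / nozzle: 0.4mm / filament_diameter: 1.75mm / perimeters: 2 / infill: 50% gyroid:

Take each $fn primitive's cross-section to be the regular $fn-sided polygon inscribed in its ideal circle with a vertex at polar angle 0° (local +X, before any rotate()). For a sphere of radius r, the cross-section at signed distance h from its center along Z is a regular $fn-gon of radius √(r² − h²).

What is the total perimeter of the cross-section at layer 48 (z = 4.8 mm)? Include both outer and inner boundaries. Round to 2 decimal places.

At z = 4.8 mm: the r=4.5 sphere contributes a regular 16-gon of circumradius √(4.5²−0.3²) = 4.490 (perimeter = 2·16·4.490·sin(180°/16) = 28.03 mm); the cube at (0.5, 3) (footprint 14.5×6.5) is included at this height (perimeter 42.00 mm); Subtracting the remaining from the first: starting from the r=4.5 sphere, the 14.5×6.5 cube at (0.5, 3) partially overlaps it — only the 2.52 mm² overlap (of its 94.25 mm²) is removed, clipping the outline — boundary = 29.01 mm. Overall, the cross-section is a single solid region. Total boundary length (outer) = 29.01 mm.

29.01 mm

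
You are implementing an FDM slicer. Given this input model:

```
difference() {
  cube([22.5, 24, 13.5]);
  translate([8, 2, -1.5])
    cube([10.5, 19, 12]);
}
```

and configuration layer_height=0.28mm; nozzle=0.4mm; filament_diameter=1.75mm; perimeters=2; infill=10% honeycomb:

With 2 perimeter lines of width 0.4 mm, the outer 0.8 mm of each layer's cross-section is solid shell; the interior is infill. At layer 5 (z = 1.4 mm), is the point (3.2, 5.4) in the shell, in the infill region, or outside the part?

infill

At z = 1.4 mm: the cube (footprint 22.5×24) is included at this height; the 10.5×19 cube at (8, 2) contributes its full rectangle; After the difference (first − rest): starting from the 22.5×24 cube, the 10.5×19 cube at (8, 2) lies wholly inside it (removes its full 199.50 mm² and its 59.00 mm outline becomes a hole wall) — 1 connected region with 1 hole. Overall, the cross-section is one region with 1 hole. The nearest boundary edge runs (0.00, 0.00)→(0.00, 24.00); distance from the point to it = 3.20 mm. The point is inside the cross-section and 3.20 mm from the nearest boundary — more than the 0.8 mm shell width (2 × 0.4), so it's in the infill interior.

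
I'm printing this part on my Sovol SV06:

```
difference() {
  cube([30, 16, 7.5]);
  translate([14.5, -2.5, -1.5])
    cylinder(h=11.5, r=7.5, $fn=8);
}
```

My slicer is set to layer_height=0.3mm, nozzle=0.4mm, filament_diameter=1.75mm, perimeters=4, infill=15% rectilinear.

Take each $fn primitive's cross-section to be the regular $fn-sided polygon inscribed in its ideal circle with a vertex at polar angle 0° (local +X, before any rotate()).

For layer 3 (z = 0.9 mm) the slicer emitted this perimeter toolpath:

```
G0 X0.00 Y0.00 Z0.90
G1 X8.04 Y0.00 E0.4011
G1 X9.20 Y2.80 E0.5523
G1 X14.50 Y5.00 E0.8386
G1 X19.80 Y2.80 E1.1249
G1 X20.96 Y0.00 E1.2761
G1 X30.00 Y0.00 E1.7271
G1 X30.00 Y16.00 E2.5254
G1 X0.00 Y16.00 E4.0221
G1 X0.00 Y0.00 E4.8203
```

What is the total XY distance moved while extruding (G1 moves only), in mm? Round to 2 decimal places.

Sum the Euclidean lengths of each G1 segment: total = 96.62 mm.

96.62 mm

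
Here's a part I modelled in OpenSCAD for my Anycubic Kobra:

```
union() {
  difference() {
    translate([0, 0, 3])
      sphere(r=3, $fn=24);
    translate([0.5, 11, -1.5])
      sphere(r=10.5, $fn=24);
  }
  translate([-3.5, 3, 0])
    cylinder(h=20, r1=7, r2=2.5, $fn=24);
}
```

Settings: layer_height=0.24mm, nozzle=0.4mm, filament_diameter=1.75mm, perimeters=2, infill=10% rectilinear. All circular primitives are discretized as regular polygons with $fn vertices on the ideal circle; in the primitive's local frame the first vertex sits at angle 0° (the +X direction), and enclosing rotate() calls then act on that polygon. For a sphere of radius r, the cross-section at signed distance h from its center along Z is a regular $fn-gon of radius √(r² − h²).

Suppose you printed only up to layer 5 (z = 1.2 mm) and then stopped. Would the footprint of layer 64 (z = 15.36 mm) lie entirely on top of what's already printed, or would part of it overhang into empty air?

Compare the two slices. At z = 1.2: the r=3 sphere slices to a regular 24-gon of circumradius 2.400 (√(r²−h²) with h=1.8 from center) (area = (24/2)·2.400²·sin(360°/24) = 17.89 mm²); the sphere at (0.5, 11): section is a regular 24-gon, circumradius = √(r²−h²) = √(10.5²−2.7²) = 10.147 (area = (24/2)·10.147²·sin(360°/24) = 319.78 mm²); Subtracting the remaining from the first: starting from the r=3 sphere (17.89 mm²), the r=10.5 sphere at (0.5, 11) partially overlaps it — only the 4.31 mm² overlap (of its 319.78 mm²) is removed, clipping the outline — area = 13.58 mm²; the cone at (-3.5, 3): at t=0.060 of its height the radius interpolates to r₁+(r₂−r₁)t = 6.730, giving a regular 24-gon of that circumradius (area = (24/2)·6.730²·sin(360°/24) = 140.67 mm²); Combining (union): the regions partially overlap — summed areas 154.25 mm² minus the doubly-counted overlap 13.00 mm² gives 141.25 mm² — area = 141.25 mm². At z = 15.36: the sphere is not intersected at this z (|z−center|=12.360 > r=3); the sphere at (0.5, 11) is not intersected at this z (|z−center|=16.860 > r=10.5); After the difference (first − rest): the first operand is absent here, so nothing remains; the cone at (-3.5, 3) (r1=7→r2=2.5) has section circumradius 3.544 here — a regular 24-gon (area = (24/2)·3.544²·sin(360°/24) = 39.01 mm²); Combining (union): only the cone at (-3.5, 3) is present, so the union is just that shape — area = 39.01 mm². Checking containment: the cross-section at z = 15.36 is a subset of the cross-section at z = 1.2.

entirely on top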